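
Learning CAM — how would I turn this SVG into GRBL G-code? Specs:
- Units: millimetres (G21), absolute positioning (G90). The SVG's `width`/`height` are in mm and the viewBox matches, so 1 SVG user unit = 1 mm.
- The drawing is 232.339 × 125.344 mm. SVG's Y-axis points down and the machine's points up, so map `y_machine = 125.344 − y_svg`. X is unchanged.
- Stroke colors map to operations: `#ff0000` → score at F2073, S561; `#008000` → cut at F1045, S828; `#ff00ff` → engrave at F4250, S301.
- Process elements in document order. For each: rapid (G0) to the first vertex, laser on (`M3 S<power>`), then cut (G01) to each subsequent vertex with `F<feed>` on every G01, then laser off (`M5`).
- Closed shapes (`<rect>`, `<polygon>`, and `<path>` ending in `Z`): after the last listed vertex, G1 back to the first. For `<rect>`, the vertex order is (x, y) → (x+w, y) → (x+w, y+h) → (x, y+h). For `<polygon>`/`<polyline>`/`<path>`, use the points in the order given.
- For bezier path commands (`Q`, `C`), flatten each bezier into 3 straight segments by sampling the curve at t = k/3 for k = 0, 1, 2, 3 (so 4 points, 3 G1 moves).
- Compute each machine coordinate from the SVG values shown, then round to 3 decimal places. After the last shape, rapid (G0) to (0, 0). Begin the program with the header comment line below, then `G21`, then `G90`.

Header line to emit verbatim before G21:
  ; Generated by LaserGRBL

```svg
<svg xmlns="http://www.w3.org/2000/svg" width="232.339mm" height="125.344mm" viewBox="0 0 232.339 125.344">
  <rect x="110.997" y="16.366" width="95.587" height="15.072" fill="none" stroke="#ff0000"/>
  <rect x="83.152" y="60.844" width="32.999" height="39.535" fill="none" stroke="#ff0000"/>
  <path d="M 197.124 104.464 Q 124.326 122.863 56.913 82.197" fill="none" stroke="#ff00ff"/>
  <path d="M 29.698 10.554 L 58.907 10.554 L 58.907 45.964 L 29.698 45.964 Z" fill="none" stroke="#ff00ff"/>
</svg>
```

; Generated by LaserGRBL
G21
G90
G0 X110.997 Y108.978
M3 S561
G01 X206.584 Y108.978 F2073
G01 X206.584 Y93.906 F2073
G01 X110.997 Y93.906 F2073
G01 X110.997 Y108.978 F2073
M5
G0 X83.152 Y64.500
M3 S561
G01 X116.151 Y64.500 F2073
G01 X116.151 Y24.965 F2073
G01 X83.152 Y24.965 F2073
G01 X83.152 Y64.500 F2073
M5
G0 X197.124 Y20.880
M3 S301
G01 X149.190 Y15.177 F4250
G01 X102.453 Y22.599 F4250
G01 X56.913 Y43.147 F4250
M5
G0 X29.698 Y114.790
M3 S301
G01 X58.907 Y114.790 F4250
G01 X58.907 Y79.380 F4250
G01 X29.698 Y79.380 F4250
G01 X29.698 Y114.790 F4250
M5
G0 X0.000 Y0.000

Since the viewBox matches the mm dimensions, user units are millimetres directly. The only transform is the Y-flip y_m = 125.344 − y_svg.

Shape 1 is a rectangle drawn with `<rect>`. Its stroke #ff0000 means score at S561, F2073. After flipping Y the toolpath is (110.997,108.978) → (206.584,108.978) → (206.584,93.906) → (110.997,93.906) → (110.997,108.978), returning to the start.

Shape 2 is a rectangle drawn with `<rect>`. Its stroke #ff0000 means score at S561, F2073. After flipping Y the toolpath is (83.152,64.500) → (116.151,64.500) → (116.151,24.965) → (83.152,24.965) → (83.152,64.500), returning to the start.

Shape 3 is a quadratic bezier drawn with `<path>`. Its stroke #ff00ff means engrave at S301, F4250. After flipping Y the toolpath is (197.124,20.880) → (149.190,15.177) → (102.453,22.599) → (56.913,43.147).

Shape 4 is a rectangle drawn with `<path>`. Its stroke #ff00ff means engrave at S301, F4250. After flipping Y the toolpath is (29.698,114.790) → (58.907,114.790) → (58.907,79.380) → (29.698,79.380) → (29.698,114.790), returning to the start.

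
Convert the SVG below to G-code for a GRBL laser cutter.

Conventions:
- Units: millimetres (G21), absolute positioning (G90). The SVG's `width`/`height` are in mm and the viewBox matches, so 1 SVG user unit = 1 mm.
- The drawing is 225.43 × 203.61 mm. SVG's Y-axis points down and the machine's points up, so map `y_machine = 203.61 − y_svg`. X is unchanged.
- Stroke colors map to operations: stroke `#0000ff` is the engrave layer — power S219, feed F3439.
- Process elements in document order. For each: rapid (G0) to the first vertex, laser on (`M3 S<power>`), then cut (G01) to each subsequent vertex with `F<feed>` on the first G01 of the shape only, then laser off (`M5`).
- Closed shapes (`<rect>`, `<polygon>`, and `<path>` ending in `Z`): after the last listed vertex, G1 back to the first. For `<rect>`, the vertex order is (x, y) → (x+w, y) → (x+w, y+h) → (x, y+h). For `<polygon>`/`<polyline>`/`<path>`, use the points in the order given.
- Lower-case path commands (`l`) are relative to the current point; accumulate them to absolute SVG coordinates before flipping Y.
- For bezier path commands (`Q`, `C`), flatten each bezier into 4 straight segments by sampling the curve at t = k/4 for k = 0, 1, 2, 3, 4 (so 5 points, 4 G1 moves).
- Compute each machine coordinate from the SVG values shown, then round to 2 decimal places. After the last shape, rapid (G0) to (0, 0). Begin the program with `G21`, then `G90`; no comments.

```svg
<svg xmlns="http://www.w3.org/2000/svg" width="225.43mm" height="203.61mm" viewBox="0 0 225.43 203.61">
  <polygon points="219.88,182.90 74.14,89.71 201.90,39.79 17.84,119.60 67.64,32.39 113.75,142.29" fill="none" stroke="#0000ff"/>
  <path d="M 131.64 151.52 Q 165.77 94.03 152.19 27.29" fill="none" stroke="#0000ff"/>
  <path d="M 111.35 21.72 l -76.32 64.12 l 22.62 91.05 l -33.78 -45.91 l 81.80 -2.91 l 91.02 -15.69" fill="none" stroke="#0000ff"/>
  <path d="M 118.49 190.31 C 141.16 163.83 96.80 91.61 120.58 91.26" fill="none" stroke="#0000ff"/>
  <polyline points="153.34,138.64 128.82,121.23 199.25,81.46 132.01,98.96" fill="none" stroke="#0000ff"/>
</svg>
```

G21
G90
G0 X219.88 Y20.71
M3 S219
G01 X74.14 Y113.90 F3439
G01 X201.90 Y163.82
G01 X17.84 Y84.01
G01 X67.64 Y171.22
G01 X113.75 Y61.32
G01 X219.88 Y20.71
M5
G0 X131.64 Y52.09
M3 S219
G01 X145.72 Y81.41 F3439
G01 X153.84 Y111.89
G01 X156.00 Y143.53
G01 X152.19 Y176.32
M5
G0 X111.35 Y181.89
M3 S219
G01 X35.03 Y117.77 F3439
G01 X57.65 Y26.72
G01 X23.87 Y72.63
G01 X105.67 Y75.54
G01 X196.69 Y91.23
M5
G0 X118.49 Y13.30
M3 S219
G01 X125.04 Y39.90 F3439
G01 X119.12 Y72.62
G01 X113.41 Y100.45
G01 X120.58 Y112.35
M5
G0 X153.34 Y64.97
M3 S219
G01 X128.82 Y82.38 F3439
G01 X199.25 Y122.15
G01 X132.01 Y104.65
M5
G0 X0.00 Y0.00

1 u = 1 mm; y_m = 203.61 − y.

[1] `<polygon>` closed polygon, #0000ff→engrave S219 F3439: (219.88,20.71) → (74.14,113.90) → (201.90,163.82) → (17.84,84.01) → (67.64,171.22) → (113.75,61.32) → (219.88,20.71) (closed)

[2] `<path>` quadratic bezier, #0000ff→engrave S219 F3439: (131.64,52.09) → (145.72,81.41) → (153.84,111.89) → (156.00,143.53) → (152.19,176.32)

[3] `<path>` open polyline, #0000ff→engrave S219 F3439: (111.35,181.89) → (35.03,117.77) → (57.65,26.72) → (23.87,72.63) → (105.67,75.54) → (196.69,91.23)

[4] `<path>` cubic bezier, #0000ff→engrave S219 F3439: (118.49,13.30) → (125.04,39.90) → (119.12,72.62) → (113.41,100.45) → (120.58,112.35)

[5] `<polyline>` open polyline, #0000ff→engrave S219 F3439: (153.34,64.97) → (128.82,82.38) → (199.25,122.15) → (132.01,104.65)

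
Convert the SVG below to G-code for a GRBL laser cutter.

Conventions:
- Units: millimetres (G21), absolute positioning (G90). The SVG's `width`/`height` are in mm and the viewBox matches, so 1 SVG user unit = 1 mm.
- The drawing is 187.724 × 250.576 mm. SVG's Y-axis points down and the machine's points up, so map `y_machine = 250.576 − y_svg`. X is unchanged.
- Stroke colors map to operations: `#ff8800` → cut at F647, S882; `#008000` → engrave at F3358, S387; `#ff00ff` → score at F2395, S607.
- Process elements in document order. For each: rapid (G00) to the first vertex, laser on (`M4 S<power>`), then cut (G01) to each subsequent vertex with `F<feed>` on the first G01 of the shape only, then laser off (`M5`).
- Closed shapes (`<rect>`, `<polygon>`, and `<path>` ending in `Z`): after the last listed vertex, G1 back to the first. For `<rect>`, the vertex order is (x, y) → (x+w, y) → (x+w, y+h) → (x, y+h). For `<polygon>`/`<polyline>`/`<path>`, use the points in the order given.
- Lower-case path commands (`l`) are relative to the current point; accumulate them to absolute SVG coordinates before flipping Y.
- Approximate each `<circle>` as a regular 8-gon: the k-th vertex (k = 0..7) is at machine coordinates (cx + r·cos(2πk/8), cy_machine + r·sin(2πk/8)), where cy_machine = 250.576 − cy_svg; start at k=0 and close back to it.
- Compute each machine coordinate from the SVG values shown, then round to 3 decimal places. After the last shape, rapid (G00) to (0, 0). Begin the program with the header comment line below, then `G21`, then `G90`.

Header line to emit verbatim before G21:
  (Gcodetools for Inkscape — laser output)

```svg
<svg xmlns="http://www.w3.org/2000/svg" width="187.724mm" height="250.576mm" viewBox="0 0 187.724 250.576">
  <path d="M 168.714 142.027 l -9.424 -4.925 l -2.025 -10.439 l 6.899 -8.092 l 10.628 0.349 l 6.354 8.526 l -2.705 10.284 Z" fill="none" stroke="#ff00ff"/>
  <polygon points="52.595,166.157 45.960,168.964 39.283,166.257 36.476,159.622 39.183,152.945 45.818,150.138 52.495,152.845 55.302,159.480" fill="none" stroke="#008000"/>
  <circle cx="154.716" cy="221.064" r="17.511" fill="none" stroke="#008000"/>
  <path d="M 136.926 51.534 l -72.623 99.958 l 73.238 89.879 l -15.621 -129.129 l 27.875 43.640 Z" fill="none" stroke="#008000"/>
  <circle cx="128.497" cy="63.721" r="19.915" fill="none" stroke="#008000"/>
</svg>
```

(Gcodetools for Inkscape — laser output)
G21
G90
G00 X168.714 Y108.549
M4 S607
G01 X159.290 Y113.474 F2395
G01 X157.265 Y123.913
G01 X164.164 Y132.005
G01 X174.792 Y131.656
G01 X181.146 Y123.130
G01 X178.441 Y112.846
G01 X168.714 Y108.549
M5
G00 X52.595 Y84.419
M4 S387
G01 X45.960 Y81.612 F3358
G01 X39.283 Y84.319
G01 X36.476 Y90.954
G01 X39.183 Y97.631
G01 X45.818 Y100.438
G01 X52.495 Y97.731
G01 X55.302 Y91.096
G01 X52.595 Y84.419
M5
G00 X172.227 Y29.512
M4 S387
G01 X167.098 Y41.894 F3358
G01 X154.716 Y47.023
G01 X142.334 Y41.894
G01 X137.205 Y29.512
G01 X142.334 Y17.130
G01 X154.716 Y12.001
G01 X167.098 Y17.130
G01 X172.227 Y29.512
M5
G00 X136.926 Y199.042
M4 S387
G01 X64.303 Y99.084 F3358
G01 X137.541 Y9.205
G01 X121.920 Y138.334
G01 X149.795 Y94.694
G01 X136.926 Y199.042
M5
G00 X148.412 Y186.855
M4 S387
G01 X142.579 Y200.937 F3358
G01 X128.497 Y206.770
G01 X114.415 Y200.937
G01 X108.582 Y186.855
G01 X114.415 Y172.773
G01 X128.497 Y166.940
G01 X142.579 Y172.773
G01 X148.412 Y186.855
M5
G00 X0.000 Y0.000

1 u = 1 mm; y_m = 250.576 − y.

[1] `<path>` regular polygon, #ff00ff→score S607 F2395: (168.714,108.549) → (159.290,113.474) → (157.265,123.913) → (164.164,132.005) → (174.792,131.656) → (181.146,123.130) → (178.441,112.846) → (168.714,108.549) (closed)

[2] `<polygon>` regular polygon, #008000→engrave S387 F3358: (52.595,84.419) → (45.960,81.612) → (39.283,84.319) → (36.476,90.954) → (39.183,97.631) → (45.818,100.438) → (52.495,97.731) → (55.302,91.096) → (52.595,84.419) (closed)

[3] `<circle>` circle, #008000→engrave S387 F3358: (172.227,29.512) → (167.098,41.894) → (154.716,47.023) → (142.334,41.894) → (137.205,29.512) → (142.334,17.130) → (154.716,12.001) → (167.098,17.130) → (172.227,29.512) (closed)

[4] `<path>` closed polygon, #008000→engrave S387 F3358: (136.926,199.042) → (64.303,99.084) → (137.541,9.205) → (121.920,138.334) → (149.795,94.694) → (136.926,199.042) (closed)

[5] `<circle>` circle, #008000→engrave S387 F3358: (148.412,186.855) → (142.579,200.937) → (128.497,206.770) → (114.415,200.937) → (108.582,186.855) → (114.415,172.773) → (128.497,166.940) → (142.579,172.773) → (148.412,186.855) (closed)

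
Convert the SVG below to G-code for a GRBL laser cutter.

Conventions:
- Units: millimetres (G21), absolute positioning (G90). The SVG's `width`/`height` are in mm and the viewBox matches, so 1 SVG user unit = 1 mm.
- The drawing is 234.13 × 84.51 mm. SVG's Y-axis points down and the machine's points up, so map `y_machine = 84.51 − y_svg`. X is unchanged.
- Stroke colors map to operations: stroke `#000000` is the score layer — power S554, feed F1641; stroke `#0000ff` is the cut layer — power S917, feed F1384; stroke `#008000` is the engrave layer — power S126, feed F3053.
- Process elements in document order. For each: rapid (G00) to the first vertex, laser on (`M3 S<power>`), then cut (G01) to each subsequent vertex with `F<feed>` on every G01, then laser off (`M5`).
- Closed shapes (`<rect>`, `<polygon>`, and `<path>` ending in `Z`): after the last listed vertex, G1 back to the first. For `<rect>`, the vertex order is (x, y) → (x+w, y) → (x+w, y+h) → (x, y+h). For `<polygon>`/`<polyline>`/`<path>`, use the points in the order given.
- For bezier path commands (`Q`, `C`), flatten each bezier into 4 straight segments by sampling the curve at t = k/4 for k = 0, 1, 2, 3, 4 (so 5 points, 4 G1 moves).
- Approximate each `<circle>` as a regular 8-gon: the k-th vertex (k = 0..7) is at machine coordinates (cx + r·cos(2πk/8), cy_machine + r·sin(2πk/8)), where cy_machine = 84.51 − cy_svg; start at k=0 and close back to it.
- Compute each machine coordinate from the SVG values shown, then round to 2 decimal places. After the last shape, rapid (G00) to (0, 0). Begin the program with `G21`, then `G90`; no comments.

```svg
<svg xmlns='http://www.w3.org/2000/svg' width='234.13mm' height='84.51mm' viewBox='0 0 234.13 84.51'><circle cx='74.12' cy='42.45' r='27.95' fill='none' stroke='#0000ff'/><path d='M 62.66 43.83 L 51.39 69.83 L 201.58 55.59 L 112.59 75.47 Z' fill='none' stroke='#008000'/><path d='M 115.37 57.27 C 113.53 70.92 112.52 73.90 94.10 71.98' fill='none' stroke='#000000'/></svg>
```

1 u = 1 mm; y_m = 84.51 − y.

[1] `<circle>` circle, #0000ff→cut S917 F1384: (102.07,42.06) → (93.88,61.82) → (74.12,70.01) → (54.36,61.82) → (46.17,42.06) → (54.36,22.30) → (74.12,14.11) → (93.88,22.30) → (102.07,42.06) (closed)

[2] `<path>` closed polygon, #008000→engrave S126 F3053: (62.66,40.68) → (51.39,14.68) → (201.58,28.92) → (112.59,9.04) → (62.66,40.68) (closed)

[3] `<path>` cubic bezier, #000000→score S554 F1641: (115.37,27.24) → (113.86,18.91) → (110.95,14.05) → (104.94,12.10) → (94.10,12.53)

G21
G90
G00 X102.07 Y42.06
M3 S917
G01 X93.88 Y61.82 F1384
G01 X74.12 Y70.01 F1384
G01 X54.36 Y61.82 F1384
G01 X46.17 Y42.06 F1384
G01 X54.36 Y22.30 F1384
G01 X74.12 Y14.11 F1384
G01 X93.88 Y22.30 F1384
G01 X102.07 Y42.06 F1384
M5
G00 X62.66 Y40.68
M3 S126
G01 X51.39 Y14.68 F3053
G01 X201.58 Y28.92 F3053
G01 X112.59 Y9.04 F3053
G01 X62.66 Y40.68 F3053
M5
G00 X115.37 Y27.24
M3 S554
G01 X113.86 Y18.91 F1641
G01 X110.95 Y14.05 F1641
G01 X104.94 Y12.10 F1641
G01 X94.10 Y12.53 F1641
M5
G00 X0.00 Y0.00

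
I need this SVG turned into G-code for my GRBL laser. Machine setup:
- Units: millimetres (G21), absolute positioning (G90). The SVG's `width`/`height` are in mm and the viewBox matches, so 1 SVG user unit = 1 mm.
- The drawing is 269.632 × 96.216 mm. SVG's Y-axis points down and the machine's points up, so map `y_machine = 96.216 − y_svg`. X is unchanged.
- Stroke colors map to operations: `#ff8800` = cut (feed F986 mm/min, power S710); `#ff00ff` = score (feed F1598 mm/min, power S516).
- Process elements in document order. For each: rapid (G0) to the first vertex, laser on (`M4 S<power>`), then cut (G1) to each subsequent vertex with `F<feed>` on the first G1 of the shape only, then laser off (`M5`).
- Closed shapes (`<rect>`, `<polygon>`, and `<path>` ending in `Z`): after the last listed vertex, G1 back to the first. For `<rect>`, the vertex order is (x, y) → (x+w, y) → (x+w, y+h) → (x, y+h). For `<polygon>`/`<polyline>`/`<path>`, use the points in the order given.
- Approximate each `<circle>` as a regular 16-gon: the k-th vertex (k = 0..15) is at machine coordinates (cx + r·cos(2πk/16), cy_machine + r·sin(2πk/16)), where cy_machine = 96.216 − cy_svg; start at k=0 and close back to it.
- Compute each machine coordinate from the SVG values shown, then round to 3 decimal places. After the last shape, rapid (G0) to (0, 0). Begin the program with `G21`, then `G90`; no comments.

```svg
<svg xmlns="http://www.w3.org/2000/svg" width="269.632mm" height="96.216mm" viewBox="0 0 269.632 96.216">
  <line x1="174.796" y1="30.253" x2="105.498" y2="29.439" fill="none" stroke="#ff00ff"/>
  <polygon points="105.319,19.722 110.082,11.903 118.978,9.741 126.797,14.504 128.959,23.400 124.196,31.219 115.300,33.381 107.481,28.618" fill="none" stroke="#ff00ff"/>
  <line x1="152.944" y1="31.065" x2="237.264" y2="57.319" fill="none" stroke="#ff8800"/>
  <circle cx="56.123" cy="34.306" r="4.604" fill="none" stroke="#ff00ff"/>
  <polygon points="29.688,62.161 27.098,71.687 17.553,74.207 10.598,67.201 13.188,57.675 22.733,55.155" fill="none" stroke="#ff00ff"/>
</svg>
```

1 u = 1 mm; y_m = 96.216 − y.

[1] `<line>` line segment, #ff00ff→score S516 F1598: (174.796,65.963) → (105.498,66.777)

[2] `<polygon>` regular polygon, #ff00ff→score S516 F1598: (105.319,76.494) → (110.082,84.313) → (118.978,86.475) → (126.797,81.712) → (128.959,72.816) → (124.196,64.997) → (115.300,62.835) → (107.481,67.598) → (105.319,76.494) (closed)

[3] `<line>` line segment, #ff8800→cut S710 F986: (152.944,65.151) → (237.264,38.897)

[4] `<circle>` circle, #ff00ff→score S516 F1598: (60.727,61.910) → (60.377,63.672) → (59.379,65.166) → (57.885,66.164) → (56.123,66.514) → (54.361,66.164) → (52.867,65.166) → (51.869,63.672) → (51.519,61.910) → (51.869,60.148) → (52.867,58.654) → (54.361,57.656) → (56.123,57.306) → (57.885,57.656) → (59.379,58.654) → (60.377,60.148) → (60.727,61.910) (closed)

[5] `<polygon>` regular polygon, #ff00ff→score S516 F1598: (29.688,34.055) → (27.098,24.529) → (17.553,22.009) → (10.598,29.015) → (13.188,38.541) → (22.733,41.061) → (29.688,34.055) (closed)

G21
G90
G0 X174.796 Y65.963
M4 S516
G1 X105.498 Y66.777 F1598
M5
G0 X105.319 Y76.494
M4 S516
G1 X110.082 Y84.313 F1598
G1 X118.978 Y86.475
G1 X126.797 Y81.712
G1 X128.959 Y72.816
G1 X124.196 Y64.997
G1 X115.300 Y62.835
G1 X107.481 Y67.598
G1 X105.319 Y76.494
M5
G0 X152.944 Y65.151
M4 S710
G1 X237.264 Y38.897 F986
M5
G0 X60.727 Y61.910
M4 S516
G1 X60.377 Y63.672 F1598
G1 X59.379 Y65.166
G1 X57.885 Y66.164
G1 X56.123 Y66.514
G1 X54.361 Y66.164
G1 X52.867 Y65.166
G1 X51.869 Y63.672
G1 X51.519 Y61.910
G1 X51.869 Y60.148
G1 X52.867 Y58.654
G1 X54.361 Y57.656
G1 X56.123 Y57.306
G1 X57.885 Y57.656
G1 X59.379 Y58.654
G1 X60.377 Y60.148
G1 X60.727 Y61.910
M5
G0 X29.688 Y34.055
M4 S516
G1 X27.098 Y24.529 F1598
G1 X17.553 Y22.009
G1 X10.598 Y29.015
G1 X13.188 Y38.541
G1 X22.733 Y41.061
G1 X29.688 Y34.055
M5
G0 X0.000 Y0.000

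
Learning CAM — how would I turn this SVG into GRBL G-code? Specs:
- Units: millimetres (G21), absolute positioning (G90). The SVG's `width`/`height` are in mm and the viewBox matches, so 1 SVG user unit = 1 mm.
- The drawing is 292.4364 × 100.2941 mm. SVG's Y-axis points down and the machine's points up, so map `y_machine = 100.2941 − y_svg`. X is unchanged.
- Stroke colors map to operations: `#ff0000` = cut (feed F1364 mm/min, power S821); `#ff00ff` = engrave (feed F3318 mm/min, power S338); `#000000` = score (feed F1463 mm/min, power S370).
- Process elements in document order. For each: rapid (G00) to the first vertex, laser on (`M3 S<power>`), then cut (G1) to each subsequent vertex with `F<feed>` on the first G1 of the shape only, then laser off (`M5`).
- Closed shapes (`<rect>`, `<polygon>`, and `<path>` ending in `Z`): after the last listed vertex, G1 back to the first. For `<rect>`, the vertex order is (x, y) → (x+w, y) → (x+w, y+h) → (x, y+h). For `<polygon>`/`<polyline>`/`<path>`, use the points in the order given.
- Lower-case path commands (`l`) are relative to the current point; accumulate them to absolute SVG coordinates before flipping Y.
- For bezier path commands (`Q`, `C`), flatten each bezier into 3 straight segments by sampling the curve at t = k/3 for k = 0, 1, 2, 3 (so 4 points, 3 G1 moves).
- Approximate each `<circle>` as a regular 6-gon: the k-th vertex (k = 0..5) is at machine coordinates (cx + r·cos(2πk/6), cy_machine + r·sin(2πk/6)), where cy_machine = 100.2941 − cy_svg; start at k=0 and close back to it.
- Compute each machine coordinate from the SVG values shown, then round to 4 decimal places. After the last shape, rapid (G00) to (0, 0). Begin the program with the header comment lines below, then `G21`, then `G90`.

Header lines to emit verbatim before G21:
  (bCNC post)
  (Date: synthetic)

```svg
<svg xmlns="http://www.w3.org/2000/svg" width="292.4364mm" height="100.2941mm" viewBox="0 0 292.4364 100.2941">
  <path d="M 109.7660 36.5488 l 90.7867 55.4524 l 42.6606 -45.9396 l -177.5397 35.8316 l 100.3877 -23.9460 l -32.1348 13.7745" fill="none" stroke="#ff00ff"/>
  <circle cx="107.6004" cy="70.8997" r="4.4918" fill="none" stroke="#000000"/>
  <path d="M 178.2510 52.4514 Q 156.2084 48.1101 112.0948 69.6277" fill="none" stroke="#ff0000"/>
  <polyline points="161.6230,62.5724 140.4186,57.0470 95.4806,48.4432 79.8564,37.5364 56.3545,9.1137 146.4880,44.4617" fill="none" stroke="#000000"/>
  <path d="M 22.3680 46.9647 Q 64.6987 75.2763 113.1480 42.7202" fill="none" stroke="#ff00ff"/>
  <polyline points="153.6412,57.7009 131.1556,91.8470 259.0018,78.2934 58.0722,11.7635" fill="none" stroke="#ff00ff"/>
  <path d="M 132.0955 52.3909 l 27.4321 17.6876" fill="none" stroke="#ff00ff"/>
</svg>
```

1 u = 1 mm; y_m = 100.2941 − y.

[1] `<path>` open polyline, #ff00ff→engrave S338 F3318: (109.7660,63.7453) → (200.5527,8.2929) → (243.2133,54.2325) → (65.6736,18.4009) → (166.0613,42.3469) → (133.9265,28.5724)

[2] `<circle>` circle, #000000→score S370 F1463: (112.0922,29.3944) → (109.8463,33.2844) → (105.3545,33.2844) → (103.1086,29.3944) → (105.3545,25.5044) → (109.8463,25.5044) → (112.0922,29.3944) (closed)

[3] `<path>` quadratic bezier, #ff0000→cut S821 F1364: (178.2510,47.8427) → (161.1036,47.8637) → (139.0515,42.1383) → (112.0948,30.6664)

[4] `<polyline>` open polyline, #000000→score S370 F1463: (161.6230,37.7217) → (140.4186,43.2471) → (95.4806,51.8509) → (79.8564,62.7577) → (56.3545,91.1804) → (146.4880,55.8324)

[5] `<path>` quadratic bezier, #ff00ff→engrave S338 F3318: (22.3680,53.3294) → (51.2683,41.2181) → (81.5283,42.6329) → (113.1480,57.5739)

[6] `<polyline>` open polyline, #ff00ff→engrave S338 F3318: (153.6412,42.5932) → (131.1556,8.4471) → (259.0018,22.0007) → (58.0722,88.5306)

[7] `<path>` line segment, #ff00ff→engrave S338 F3318: (132.0955,47.9032) → (159.5276,30.2156)

(bCNC post)
(Date: synthetic)
G21
G90
G00 X109.7660 Y63.7453
M3 S338
G1 X200.5527 Y8.2929 F3318
G1 X243.2133 Y54.2325
G1 X65.6736 Y18.4009
G1 X166.0613 Y42.3469
G1 X133.9265 Y28.5724
M5
G00 X112.0922 Y29.3944
M3 S370
G1 X109.8463 Y33.2844 F1463
G1 X105.3545 Y33.2844
G1 X103.1086 Y29.3944
G1 X105.3545 Y25.5044
G1 X109.8463 Y25.5044
G1 X112.0922 Y29.3944
M5
G00 X178.2510 Y47.8427
M3 S821
G1 X161.1036 Y47.8637 F1364
G1 X139.0515 Y42.1383
G1 X112.0948 Y30.6664
M5
G00 X161.6230 Y37.7217
M3 S370
G1 X140.4186 Y43.2471 F1463
G1 X95.4806 Y51.8509
G1 X79.8564 Y62.7577
G1 X56.3545 Y91.1804
G1 X146.4880 Y55.8324
M5
G00 X22.3680 Y53.3294
M3 S338
G1 X51.2683 Y41.2181 F3318
G1 X81.5283 Y42.6329
G1 X113.1480 Y57.5739
M5
G00 X153.6412 Y42.5932
M3 S338
G1 X131.1556 Y8.4471 F3318
G1 X259.0018 Y22.0007
G1 X58.0722 Y88.5306
M5
G00 X132.0955 Y47.9032
M3 S338
G1 X159.5276 Y30.2156 F3318
M5
G00 X0.0000 Y0.0000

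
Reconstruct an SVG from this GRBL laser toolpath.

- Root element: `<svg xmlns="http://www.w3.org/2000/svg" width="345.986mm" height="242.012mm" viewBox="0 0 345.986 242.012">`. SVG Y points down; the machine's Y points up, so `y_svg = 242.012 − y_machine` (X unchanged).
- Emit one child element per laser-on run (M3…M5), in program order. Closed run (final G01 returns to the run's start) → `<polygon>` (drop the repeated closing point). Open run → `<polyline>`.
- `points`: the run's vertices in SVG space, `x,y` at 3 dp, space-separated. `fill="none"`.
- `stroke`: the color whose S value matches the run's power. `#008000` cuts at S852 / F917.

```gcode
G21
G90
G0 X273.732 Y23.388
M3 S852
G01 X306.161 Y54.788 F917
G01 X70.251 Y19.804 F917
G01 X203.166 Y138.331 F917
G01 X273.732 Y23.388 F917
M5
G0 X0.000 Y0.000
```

Machine Y-up, SVG Y-down with viewBox height 242.012, so y_svg = 242.012 − y_machine; X carries over. Every run uses S852, so all elements get stroke `#008000` (cut).

Run 1: The run returns to its start, so emit a `<polygon>` with points (Y-flipped): 273.732,218.624 306.161,187.224 70.251,222.208 203.166,103.681.

<svg xmlns="http://www.w3.org/2000/svg" width="345.986mm" height="242.012mm" viewBox="0 0 345.986 242.012">
  <polygon points="273.732,218.624 306.161,187.224 70.251,222.208 203.166,103.681" fill="none" stroke="#008000"/>
</svg>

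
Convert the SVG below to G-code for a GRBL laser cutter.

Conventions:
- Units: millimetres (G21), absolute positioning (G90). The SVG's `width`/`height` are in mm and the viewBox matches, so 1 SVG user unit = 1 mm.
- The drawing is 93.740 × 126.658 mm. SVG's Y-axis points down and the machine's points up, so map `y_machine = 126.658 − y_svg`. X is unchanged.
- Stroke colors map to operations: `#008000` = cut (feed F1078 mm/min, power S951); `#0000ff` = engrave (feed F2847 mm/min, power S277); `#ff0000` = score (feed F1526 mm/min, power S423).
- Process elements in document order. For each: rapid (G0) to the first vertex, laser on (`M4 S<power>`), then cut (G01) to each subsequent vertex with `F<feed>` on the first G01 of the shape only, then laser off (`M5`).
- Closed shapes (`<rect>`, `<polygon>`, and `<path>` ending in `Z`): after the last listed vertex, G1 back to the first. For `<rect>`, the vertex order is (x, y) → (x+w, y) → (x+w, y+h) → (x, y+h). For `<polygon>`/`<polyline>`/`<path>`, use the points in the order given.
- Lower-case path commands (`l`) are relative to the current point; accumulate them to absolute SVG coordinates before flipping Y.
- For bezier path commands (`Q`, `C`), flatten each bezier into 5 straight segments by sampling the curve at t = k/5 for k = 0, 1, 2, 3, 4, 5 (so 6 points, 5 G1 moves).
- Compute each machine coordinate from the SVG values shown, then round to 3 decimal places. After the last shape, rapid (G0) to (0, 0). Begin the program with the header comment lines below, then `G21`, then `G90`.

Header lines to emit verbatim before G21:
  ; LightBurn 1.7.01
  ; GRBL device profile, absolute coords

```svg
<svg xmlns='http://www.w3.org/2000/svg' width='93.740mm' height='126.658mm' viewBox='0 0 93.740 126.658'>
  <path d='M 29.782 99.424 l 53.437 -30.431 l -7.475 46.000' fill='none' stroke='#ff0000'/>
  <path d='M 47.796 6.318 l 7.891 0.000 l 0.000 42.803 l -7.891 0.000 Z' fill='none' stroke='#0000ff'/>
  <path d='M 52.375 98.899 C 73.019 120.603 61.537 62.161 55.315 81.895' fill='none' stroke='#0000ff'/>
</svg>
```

viewBox `0 0 93.740 126.658` with mm width/height → 1 unit = 1 mm. Flip: y_m = 126.658 − y_svg.

**Shape 1** — `<path>` open polyline, stroke `#ff0000` → score (S423, F1526). Machine vertices: (29.782,27.234) → (83.219,57.665) → (75.744,11.665). Open path.

**Shape 2** — `<path>` rectangle, stroke `#0000ff` → engrave (S277, F2847). Machine vertices: (47.796,120.340) → (55.687,120.340) → (55.687,77.537) → (47.796,77.537) → (47.796,120.340). Closed: final G1 returns to the first vertex.

**Shape 3** — `<path>` cubic bezier, stroke `#0000ff` → engrave (S277, F2847). Control points (SVG): P0=(52.375,98.899), P1=(73.019,120.603), P2=(61.537,62.161), P3=(55.315,81.895); sampled at t=k/5. Machine vertices: (52.375,27.759) → (61.205,23.088) → (64.120,30.052) → (62.913,41.052) → (59.380,48.489) → (55.315,44.763). Open path.

; LightBurn 1.7.01
; GRBL device profile, absolute coords
G21
G90
G0 X29.782 Y27.234
M4 S423
G01 X83.219 Y57.665 F1526
G01 X75.744 Y11.665
M5
G0 X47.796 Y120.340
M4 S277
G01 X55.687 Y120.340 F2847
G01 X55.687 Y77.537
G01 X47.796 Y77.537
G01 X47.796 Y120.340
M5
G0 X52.375 Y27.759
M4 S277
G01 X61.205 Y23.088 F2847
G01 X64.120 Y30.052
G01 X62.913 Y41.052
G01 X59.380 Y48.489
G01 X55.315 Y44.763
M5
G0 X0.000 Y0.000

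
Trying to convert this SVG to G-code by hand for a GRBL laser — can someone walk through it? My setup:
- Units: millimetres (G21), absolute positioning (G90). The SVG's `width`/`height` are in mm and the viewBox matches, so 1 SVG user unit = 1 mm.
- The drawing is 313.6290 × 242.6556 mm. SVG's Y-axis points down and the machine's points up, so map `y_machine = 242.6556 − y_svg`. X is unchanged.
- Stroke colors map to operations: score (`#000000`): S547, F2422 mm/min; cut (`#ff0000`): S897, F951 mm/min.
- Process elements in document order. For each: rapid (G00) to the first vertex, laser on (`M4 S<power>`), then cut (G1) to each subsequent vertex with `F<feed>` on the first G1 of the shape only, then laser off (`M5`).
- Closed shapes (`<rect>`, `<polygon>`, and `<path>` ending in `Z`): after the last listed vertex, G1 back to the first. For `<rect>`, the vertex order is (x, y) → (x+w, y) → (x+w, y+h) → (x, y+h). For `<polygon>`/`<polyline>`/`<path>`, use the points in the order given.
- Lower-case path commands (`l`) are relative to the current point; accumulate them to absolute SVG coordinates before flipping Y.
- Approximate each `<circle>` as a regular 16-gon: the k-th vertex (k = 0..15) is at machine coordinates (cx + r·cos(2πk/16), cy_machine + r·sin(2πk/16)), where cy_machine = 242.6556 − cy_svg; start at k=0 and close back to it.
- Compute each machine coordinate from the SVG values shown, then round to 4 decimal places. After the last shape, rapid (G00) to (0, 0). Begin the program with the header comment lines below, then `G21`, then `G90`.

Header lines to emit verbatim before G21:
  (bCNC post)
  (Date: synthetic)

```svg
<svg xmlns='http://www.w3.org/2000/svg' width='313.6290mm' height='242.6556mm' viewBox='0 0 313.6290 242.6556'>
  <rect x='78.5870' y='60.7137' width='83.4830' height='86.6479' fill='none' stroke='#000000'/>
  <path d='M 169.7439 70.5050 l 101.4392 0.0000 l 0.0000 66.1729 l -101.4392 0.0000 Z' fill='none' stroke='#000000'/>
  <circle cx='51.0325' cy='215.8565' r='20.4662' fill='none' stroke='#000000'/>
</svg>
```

(bCNC post)
(Date: synthetic)
G21
G90
G00 X78.5870 Y181.9419
M4 S547
G1 X162.0700 Y181.9419 F2422
G1 X162.0700 Y95.2940
G1 X78.5870 Y95.2940
G1 X78.5870 Y181.9419
M5
G00 X169.7439 Y172.1506
M4 S547
G1 X271.1831 Y172.1506 F2422
G1 X271.1831 Y105.9777
G1 X169.7439 Y105.9777
G1 X169.7439 Y172.1506
M5
G00 X71.4987 Y26.7991
M4 S547
G1 X69.9408 Y34.6312 F2422
G1 X65.5043 Y41.2709
G1 X58.8646 Y45.7074
G1 X51.0325 Y47.2653
G1 X43.2004 Y45.7074
G1 X36.5607 Y41.2709
G1 X32.1242 Y34.6312
G1 X30.5663 Y26.7991
G1 X32.1242 Y18.9670
G1 X36.5607 Y12.3273
G1 X43.2004 Y7.8908
G1 X51.0325 Y6.3329
G1 X58.8646 Y7.8908
G1 X65.5043 Y12.3273
G1 X69.9408 Y18.9670
G1 X71.4987 Y26.7991
M5
G00 X0.0000 Y0.0000

1 u = 1 mm; y_m = 242.6556 − y.

[1] `<rect>` rectangle, #000000→score S547 F2422: (78.5870,181.9419) → (162.0700,181.9419) → (162.0700,95.2940) → (78.5870,95.2940) → (78.5870,181.9419) (closed)

[2] `<path>` rectangle, #000000→score S547 F2422: (169.7439,172.1506) → (271.1831,172.1506) → (271.1831,105.9777) → (169.7439,105.9777) → (169.7439,172.1506) (closed)

[3] `<circle>` circle, #000000→score S547 F2422: (71.4987,26.7991) → (69.9408,34.6312) → (65.5043,41.2709) → (58.8646,45.7074) → (51.0325,47.2653) → (43.2004,45.7074) → (36.5607,41.2709) → (32.1242,34.6312) → (30.5663,26.7991) → (32.1242,18.9670) → (36.5607,12.3273) → (43.2004,7.8908) → (51.0325,6.3329) → (58.8646,7.8908) → (65.5043,12.3273) → (69.9408,18.9670) → (71.4987,26.7991) (closed)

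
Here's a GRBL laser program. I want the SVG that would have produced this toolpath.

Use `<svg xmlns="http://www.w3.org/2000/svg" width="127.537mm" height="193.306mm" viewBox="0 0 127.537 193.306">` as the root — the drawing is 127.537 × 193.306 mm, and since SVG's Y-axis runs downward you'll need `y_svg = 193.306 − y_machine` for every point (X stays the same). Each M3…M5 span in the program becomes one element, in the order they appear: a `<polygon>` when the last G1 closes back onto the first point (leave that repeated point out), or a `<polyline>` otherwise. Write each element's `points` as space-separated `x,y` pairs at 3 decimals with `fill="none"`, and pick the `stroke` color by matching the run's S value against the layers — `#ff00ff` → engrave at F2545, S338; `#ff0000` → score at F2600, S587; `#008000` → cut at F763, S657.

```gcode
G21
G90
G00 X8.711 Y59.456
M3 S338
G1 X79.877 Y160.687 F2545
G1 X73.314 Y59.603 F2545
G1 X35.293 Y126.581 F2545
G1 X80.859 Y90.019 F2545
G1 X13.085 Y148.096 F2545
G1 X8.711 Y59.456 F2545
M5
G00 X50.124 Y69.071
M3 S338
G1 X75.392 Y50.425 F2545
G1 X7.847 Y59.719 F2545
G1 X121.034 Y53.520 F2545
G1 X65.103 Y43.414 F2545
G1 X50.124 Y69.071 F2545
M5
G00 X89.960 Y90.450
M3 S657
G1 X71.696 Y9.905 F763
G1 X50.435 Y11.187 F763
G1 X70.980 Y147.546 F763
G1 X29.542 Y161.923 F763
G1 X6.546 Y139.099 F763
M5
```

<svg xmlns="http://www.w3.org/2000/svg" width="127.537mm" height="193.306mm" viewBox="0 0 127.537 193.306">
  <polygon points="8.711,133.850 79.877,32.619 73.314,133.703 35.293,66.725 80.859,103.287 13.085,45.210" fill="none" stroke="#ff00ff"/>
  <polygon points="50.124,124.235 75.392,142.881 7.847,133.587 121.034,139.786 65.103,149.892" fill="none" stroke="#ff00ff"/>
  <polyline points="89.960,102.856 71.696,183.401 50.435,182.119 70.980,45.760 29.542,31.383 6.546,54.207" fill="none" stroke="#008000"/>
</svg>

Machine Y-up, SVG Y-down with viewBox height 193.306, so y_svg = 193.306 − y_machine; X carries over.

Run 1: power S338 maps to stroke `#ff00ff` (engrave). The run returns to its start, so emit a `<polygon>` with points (Y-flipped): 8.711,133.850 79.877,32.619 73.314,133.703 35.293,66.725 80.859,103.287 13.085,45.210.

Run 2: S338 ⇒ engrave layer `#ff00ff`. The run returns to its start, so emit a `<polygon>` with points (Y-flipped): 50.124,124.235 75.392,142.881 7.847,133.587 121.034,139.786 65.103,149.892.

Run 3: power S657 maps to stroke `#008000` (cut). The run is open, so emit a `<polyline>` with points (Y-flipped): 89.960,102.856 71.696,183.401 50.435,182.119 70.980,45.760 29.542,31.383 6.546,54.207.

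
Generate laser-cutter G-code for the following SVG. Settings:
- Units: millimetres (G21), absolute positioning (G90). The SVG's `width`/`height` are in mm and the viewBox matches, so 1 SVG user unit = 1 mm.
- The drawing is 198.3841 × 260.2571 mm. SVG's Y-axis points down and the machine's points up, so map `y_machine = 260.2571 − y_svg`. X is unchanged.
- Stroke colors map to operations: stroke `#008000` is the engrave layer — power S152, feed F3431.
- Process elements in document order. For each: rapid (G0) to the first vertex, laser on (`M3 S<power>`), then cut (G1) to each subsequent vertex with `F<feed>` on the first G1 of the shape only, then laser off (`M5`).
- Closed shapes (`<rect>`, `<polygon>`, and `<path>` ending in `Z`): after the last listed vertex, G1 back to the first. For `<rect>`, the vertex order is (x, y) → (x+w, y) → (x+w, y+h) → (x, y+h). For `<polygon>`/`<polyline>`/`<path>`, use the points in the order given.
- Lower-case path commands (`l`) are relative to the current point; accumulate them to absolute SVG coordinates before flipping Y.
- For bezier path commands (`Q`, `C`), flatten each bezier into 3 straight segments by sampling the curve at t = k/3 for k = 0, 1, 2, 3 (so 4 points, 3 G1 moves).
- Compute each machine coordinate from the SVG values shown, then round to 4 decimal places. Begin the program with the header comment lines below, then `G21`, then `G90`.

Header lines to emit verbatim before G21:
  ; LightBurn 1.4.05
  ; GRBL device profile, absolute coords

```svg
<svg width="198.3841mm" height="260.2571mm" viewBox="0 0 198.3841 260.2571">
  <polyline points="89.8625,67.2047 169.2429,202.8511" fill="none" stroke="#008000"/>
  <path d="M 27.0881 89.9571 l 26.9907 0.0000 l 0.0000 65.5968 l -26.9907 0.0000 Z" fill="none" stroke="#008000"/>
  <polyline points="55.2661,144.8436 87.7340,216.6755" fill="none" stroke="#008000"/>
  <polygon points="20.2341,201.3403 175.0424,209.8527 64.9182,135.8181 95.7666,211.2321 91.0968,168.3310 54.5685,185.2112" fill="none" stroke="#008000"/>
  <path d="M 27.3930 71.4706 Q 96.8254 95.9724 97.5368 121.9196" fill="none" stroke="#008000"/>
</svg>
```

1 u = 1 mm; y_m = 260.2571 − y.

[1] `<polyline>` line segment, #008000→engrave S152 F3431: (89.8625,193.0524) → (169.2429,57.4060)

[2] `<path>` rectangle, #008000→engrave S152 F3431: (27.0881,170.3000) → (54.0788,170.3000) → (54.0788,104.7032) → (27.0881,104.7032) → (27.0881,170.3000) (closed)

[3] `<polyline>` line segment, #008000→engrave S152 F3431: (55.2661,115.4135) → (87.7340,43.5816)

[4] `<polygon>` closed polygon, #008000→engrave S152 F3431: (20.2341,58.9168) → (175.0424,50.4044) → (64.9182,124.4390) → (95.7666,49.0250) → (91.0968,91.9261) → (54.5685,75.0459) → (20.2341,58.9168) (closed)

[5] `<path>` quadratic bezier, #008000→engrave S152 F3431: (27.3930,188.7865) → (66.0456,172.2914) → (89.4269,155.4750) → (97.5368,138.3375)

; LightBurn 1.4.05
; GRBL device profile, absolute coords
G21
G90
G0 X89.8625 Y193.0524
M3 S152
G1 X169.2429 Y57.4060 F3431
M5
G0 X27.0881 Y170.3000
M3 S152
G1 X54.0788 Y170.3000 F3431
G1 X54.0788 Y104.7032
G1 X27.0881 Y104.7032
G1 X27.0881 Y170.3000
M5
G0 X55.2661 Y115.4135
M3 S152
G1 X87.7340 Y43.5816 F3431
M5
G0 X20.2341 Y58.9168
M3 S152
G1 X175.0424 Y50.4044 F3431
G1 X64.9182 Y124.4390
G1 X95.7666 Y49.0250
G1 X91.0968 Y91.9261
G1 X54.5685 Y75.0459
G1 X20.2341 Y58.9168
M5
G0 X27.3930 Y188.7865
M3 S152
G1 X66.0456 Y172.2914 F3431
G1 X89.4269 Y155.4750
G1 X97.5368 Y138.3375
M5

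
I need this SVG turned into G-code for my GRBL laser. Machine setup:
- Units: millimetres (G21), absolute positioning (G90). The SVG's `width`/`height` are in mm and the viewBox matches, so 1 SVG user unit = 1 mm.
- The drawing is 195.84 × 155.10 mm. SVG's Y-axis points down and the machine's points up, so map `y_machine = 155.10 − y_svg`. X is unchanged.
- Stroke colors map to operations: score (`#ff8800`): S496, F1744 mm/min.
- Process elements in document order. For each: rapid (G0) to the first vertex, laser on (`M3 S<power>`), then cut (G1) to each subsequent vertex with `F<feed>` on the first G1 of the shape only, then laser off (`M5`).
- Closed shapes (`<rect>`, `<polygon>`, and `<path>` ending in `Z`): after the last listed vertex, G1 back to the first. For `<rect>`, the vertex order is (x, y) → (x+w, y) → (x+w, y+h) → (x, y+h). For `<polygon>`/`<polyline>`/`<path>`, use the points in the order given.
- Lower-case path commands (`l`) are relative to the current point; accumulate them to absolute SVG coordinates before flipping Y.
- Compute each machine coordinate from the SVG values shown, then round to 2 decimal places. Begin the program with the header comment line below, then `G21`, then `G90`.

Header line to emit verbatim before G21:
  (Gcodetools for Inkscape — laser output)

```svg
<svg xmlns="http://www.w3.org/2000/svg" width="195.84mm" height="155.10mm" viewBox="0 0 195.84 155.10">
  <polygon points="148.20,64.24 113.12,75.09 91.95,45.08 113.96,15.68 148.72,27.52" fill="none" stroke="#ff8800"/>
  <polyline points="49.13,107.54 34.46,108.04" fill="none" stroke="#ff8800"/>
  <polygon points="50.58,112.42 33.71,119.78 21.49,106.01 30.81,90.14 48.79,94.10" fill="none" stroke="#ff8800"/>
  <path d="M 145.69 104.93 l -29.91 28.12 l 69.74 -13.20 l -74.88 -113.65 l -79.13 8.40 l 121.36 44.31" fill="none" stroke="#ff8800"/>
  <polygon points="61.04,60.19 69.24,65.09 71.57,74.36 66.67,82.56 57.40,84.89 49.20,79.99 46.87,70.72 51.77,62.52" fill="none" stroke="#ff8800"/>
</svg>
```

viewBox `0 0 195.84 155.10` with mm width/height → 1 unit = 1 mm. Flip: y_m = 155.10 − y_svg.

**Shape 1** — `<polygon>` regular polygon, stroke `#ff8800` → score (S496, F1744). Machine vertices: (148.20,90.86) → (113.12,80.01) → (91.95,110.02) → (113.96,139.42) → (148.72,127.58) → (148.20,90.86). Closed: final G1 returns to the first vertex.

**Shape 2** — `<polyline>` line segment, stroke `#ff8800` → score (S496, F1744). Machine vertices: (49.13,47.56) → (34.46,47.06). Open path.

**Shape 3** — `<polygon>` regular polygon, stroke `#ff8800` → score (S496, F1744). Machine vertices: (50.58,42.68) → (33.71,35.32) → (21.49,49.09) → (30.81,64.96) → (48.79,61.00) → (50.58,42.68). Closed: final G1 returns to the first vertex.

**Shape 4** — `<path>` open polyline, stroke `#ff8800` → score (S496, F1744). Machine vertices: (145.69,50.17) → (115.78,22.05) → (185.52,35.25) → (110.64,148.90) → (31.51,140.50) → (152.87,96.19). Open path.

**Shape 5** — `<polygon>` regular polygon, stroke `#ff8800` → score (S496, F1744). Machine vertices: (61.04,94.91) → (69.24,90.01) → (71.57,80.74) → (66.67,72.54) → (57.40,70.21) → (49.20,75.11) → (46.87,84.38) → (51.77,92.58) → (61.04,94.91). Closed: final G1 returns to the first vertex.

(Gcodetools for Inkscape — laser output)
G21
G90
G0 X148.20 Y90.86
M3 S496
G1 X113.12 Y80.01 F1744
G1 X91.95 Y110.02
G1 X113.96 Y139.42
G1 X148.72 Y127.58
G1 X148.20 Y90.86
M5
G0 X49.13 Y47.56
M3 S496
G1 X34.46 Y47.06 F1744
M5
G0 X50.58 Y42.68
M3 S496
G1 X33.71 Y35.32 F1744
G1 X21.49 Y49.09
G1 X30.81 Y64.96
G1 X48.79 Y61.00
G1 X50.58 Y42.68
M5
G0 X145.69 Y50.17
M3 S496
G1 X115.78 Y22.05 F1744
G1 X185.52 Y35.25
G1 X110.64 Y148.90
G1 X31.51 Y140.50
G1 X152.87 Y96.19
M5
G0 X61.04 Y94.91
M3 S496
G1 X69.24 Y90.01 F1744
G1 X71.57 Y80.74
G1 X66.67 Y72.54
G1 X57.40 Y70.21
G1 X49.20 Y75.11
G1 X46.87 Y84.38
G1 X51.77 Y92.58
G1 X61.04 Y94.91
M5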